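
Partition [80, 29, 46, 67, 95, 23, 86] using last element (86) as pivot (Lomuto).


Pivot: 86
  80 <= 86: advance i (no swap)
  29 <= 86: advance i (no swap)
  46 <= 86: advance i (no swap)
  67 <= 86: advance i (no swap)
  23 <= 86: swap -> [80, 29, 46, 67, 23, 95, 86]
Place pivot at 5: [80, 29, 46, 67, 23, 86, 95]

Partitioned: [80, 29, 46, 67, 23, 86, 95]


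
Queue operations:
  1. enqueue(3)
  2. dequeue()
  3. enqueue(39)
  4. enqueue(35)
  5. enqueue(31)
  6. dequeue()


enqueue(3) -> [3]
dequeue()->3, []
enqueue(39) -> [39]
enqueue(35) -> [39, 35]
enqueue(31) -> [39, 35, 31]
dequeue()->39, [35, 31]

Final queue: [35, 31]


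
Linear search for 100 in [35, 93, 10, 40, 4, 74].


i=0: 35!=100
i=1: 93!=100
i=2: 10!=100
i=3: 40!=100
i=4: 4!=100
i=5: 74!=100

Not found, 6 comps


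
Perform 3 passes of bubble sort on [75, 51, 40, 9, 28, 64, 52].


Initial: [75, 51, 40, 9, 28, 64, 52]
Pass 1: [51, 40, 9, 28, 64, 52, 75] (6 swaps)
Pass 2: [40, 9, 28, 51, 52, 64, 75] (4 swaps)
Pass 3: [9, 28, 40, 51, 52, 64, 75] (2 swaps)

After 3 passes: [9, 28, 40, 51, 52, 64, 75]


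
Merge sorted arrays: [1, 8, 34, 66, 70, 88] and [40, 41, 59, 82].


Take 1 from A
Take 8 from A
Take 34 from A
Take 40 from B
Take 41 from B
Take 59 from B
Take 66 from A
Take 70 from A
Take 82 from B

Merged: [1, 8, 34, 40, 41, 59, 66, 70, 82, 88]


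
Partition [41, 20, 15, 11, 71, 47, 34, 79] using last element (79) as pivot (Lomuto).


Pivot: 79
  41 <= 79: advance i (no swap)
  20 <= 79: advance i (no swap)
  15 <= 79: advance i (no swap)
  11 <= 79: advance i (no swap)
  71 <= 79: advance i (no swap)
  47 <= 79: advance i (no swap)
  34 <= 79: advance i (no swap)
Place pivot at 7: [41, 20, 15, 11, 71, 47, 34, 79]

Partitioned: [41, 20, 15, 11, 71, 47, 34, 79]


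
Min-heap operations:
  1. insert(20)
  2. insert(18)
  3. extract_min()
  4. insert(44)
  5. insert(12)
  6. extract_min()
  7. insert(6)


insert(20) -> [20]
insert(18) -> [18, 20]
extract_min()->18, [20]
insert(44) -> [20, 44]
insert(12) -> [12, 44, 20]
extract_min()->12, [20, 44]
insert(6) -> [6, 44, 20]

Final heap: [6, 44, 20]


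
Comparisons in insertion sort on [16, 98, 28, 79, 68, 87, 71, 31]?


Algorithm: insertion sort
Input: [16, 98, 28, 79, 68, 87, 71, 31]
Sorted: [16, 28, 31, 68, 71, 79, 87, 98]

20


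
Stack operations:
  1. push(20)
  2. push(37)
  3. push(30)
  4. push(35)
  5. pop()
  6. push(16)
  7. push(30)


push(20) -> [20]
push(37) -> [20, 37]
push(30) -> [20, 37, 30]
push(35) -> [20, 37, 30, 35]
pop()->35, [20, 37, 30]
push(16) -> [20, 37, 30, 16]
push(30) -> [20, 37, 30, 16, 30]

Final stack: [20, 37, 30, 16, 30]


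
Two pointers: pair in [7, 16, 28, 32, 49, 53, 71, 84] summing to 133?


lo=0(7)+hi=7(84)=91
lo=1(16)+hi=7(84)=100
lo=2(28)+hi=7(84)=112
lo=3(32)+hi=7(84)=116
lo=4(49)+hi=7(84)=133

Yes: 49+84=133


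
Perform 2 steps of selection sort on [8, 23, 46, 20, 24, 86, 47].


Initial: [8, 23, 46, 20, 24, 86, 47]
Step 1: min=8 at 0
  Swap: [8, 23, 46, 20, 24, 86, 47]
Step 2: min=20 at 3
  Swap: [8, 20, 46, 23, 24, 86, 47]

After 2 steps: [8, 20, 46, 23, 24, 86, 47]


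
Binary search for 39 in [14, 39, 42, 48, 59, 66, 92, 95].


Step 1: lo=0, hi=7, mid=3, val=48
Step 2: lo=0, hi=2, mid=1, val=39

Found at index 1


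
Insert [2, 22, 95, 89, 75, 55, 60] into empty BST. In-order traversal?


Insert 2: root
Insert 22: R from 2
Insert 95: R from 2 -> R from 22
Insert 89: R from 2 -> R from 22 -> L from 95
Insert 75: R from 2 -> R from 22 -> L from 95 -> L from 89
Insert 55: R from 2 -> R from 22 -> L from 95 -> L from 89 -> L from 75
Insert 60: R from 2 -> R from 22 -> L from 95 -> L from 89 -> L from 75 -> R from 55

In-order: [2, 22, 55, 60, 75, 89, 95]


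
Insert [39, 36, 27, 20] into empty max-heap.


Insert 39: [39]
Insert 36: [39, 36]
Insert 27: [39, 36, 27]
Insert 20: [39, 36, 27, 20]

Final heap: [39, 36, 27, 20]


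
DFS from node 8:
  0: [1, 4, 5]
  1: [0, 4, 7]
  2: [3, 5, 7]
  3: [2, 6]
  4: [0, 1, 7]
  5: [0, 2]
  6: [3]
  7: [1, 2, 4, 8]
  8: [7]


Visit 8, push [7]
Visit 7, push [4, 2, 1]
Visit 1, push [4, 0]
Visit 0, push [5, 4]
Visit 4, push []
Visit 5, push [2]
Visit 2, push [3]
Visit 3, push [6]
Visit 6, push []

DFS order: [8, 7, 1, 0, 4, 5, 2, 3, 6]


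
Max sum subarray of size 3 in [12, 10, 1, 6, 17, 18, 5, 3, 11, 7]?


[0:3]: 23
[1:4]: 17
[2:5]: 24
[3:6]: 41
[4:7]: 40
[5:8]: 26
[6:9]: 19
[7:10]: 21

Max: 41 at [3:6]


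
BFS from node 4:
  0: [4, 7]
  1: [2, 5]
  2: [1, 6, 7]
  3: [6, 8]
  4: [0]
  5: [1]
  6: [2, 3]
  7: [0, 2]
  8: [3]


Visit 4, enqueue [0]
Visit 0, enqueue [7]
Visit 7, enqueue [2]
Visit 2, enqueue [1, 6]
Visit 1, enqueue [5]
Visit 6, enqueue [3]
Visit 5, enqueue []
Visit 3, enqueue [8]
Visit 8, enqueue []

BFS order: [4, 0, 7, 2, 1, 6, 5, 3, 8]


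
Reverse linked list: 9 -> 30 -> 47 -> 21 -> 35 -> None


Step 1: curr=9, set curr.next=prev(None) | reversed so far: 9
Step 2: curr=30, set curr.next=prev(9) | reversed so far: 30 -> 9
Step 3: curr=47, set curr.next=prev(30) | reversed so far: 47 -> 30 -> 9
Step 4: curr=21, set curr.next=prev(47) | reversed so far: 21 -> 47 -> 30 -> 9
Step 5: curr=35, set curr.next=prev(21) | reversed so far: 35 -> 21 -> 47 -> 30 -> 9

35 -> 21 -> 47 -> 30 -> 9 -> None


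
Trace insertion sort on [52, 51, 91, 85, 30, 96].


Initial: [52, 51, 91, 85, 30, 96]
Insert 51: [51, 52, 91, 85, 30, 96]
Insert 91: [51, 52, 91, 85, 30, 96]
Insert 85: [51, 52, 85, 91, 30, 96]
Insert 30: [30, 51, 52, 85, 91, 96]
Insert 96: [30, 51, 52, 85, 91, 96]

Sorted: [30, 51, 52, 85, 91, 96]


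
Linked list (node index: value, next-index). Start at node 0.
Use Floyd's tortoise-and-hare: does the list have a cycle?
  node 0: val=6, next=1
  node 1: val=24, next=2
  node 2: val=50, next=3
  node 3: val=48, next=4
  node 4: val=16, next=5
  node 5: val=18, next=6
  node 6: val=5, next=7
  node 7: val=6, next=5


Floyd's tortoise (slow, +1) and hare (fast, +2):
  init: slow=0, fast=0
  step 1: slow=1, fast=2
  step 2: slow=2, fast=4
  step 3: slow=3, fast=6
  step 4: slow=4, fast=5
  step 5: slow=5, fast=7
  step 6: slow=6, fast=6
  slow == fast at node 6: cycle detected

Cycle: yes


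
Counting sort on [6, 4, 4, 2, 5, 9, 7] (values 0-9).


Input: [6, 4, 4, 2, 5, 9, 7]
Counts: [0, 0, 1, 0, 2, 1, 1, 1, 0, 1]

Sorted: [2, 4, 4, 5, 6, 7, 9]


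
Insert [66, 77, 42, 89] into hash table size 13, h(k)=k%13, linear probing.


Insert 66: h=1 -> slot 1
Insert 77: h=12 -> slot 12
Insert 42: h=3 -> slot 3
Insert 89: h=11 -> slot 11

Table: [None, 66, None, 42, None, None, None, None, None, None, None, 89, 77]


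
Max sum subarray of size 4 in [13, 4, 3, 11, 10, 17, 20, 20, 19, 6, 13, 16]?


[0:4]: 31
[1:5]: 28
[2:6]: 41
[3:7]: 58
[4:8]: 67
[5:9]: 76
[6:10]: 65
[7:11]: 58
[8:12]: 54

Max: 76 at [5:9]


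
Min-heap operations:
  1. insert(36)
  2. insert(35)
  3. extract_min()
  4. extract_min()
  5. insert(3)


insert(36) -> [36]
insert(35) -> [35, 36]
extract_min()->35, [36]
extract_min()->36, []
insert(3) -> [3]

Final heap: [3]


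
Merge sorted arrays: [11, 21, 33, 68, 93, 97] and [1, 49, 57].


Take 1 from B
Take 11 from A
Take 21 from A
Take 33 from A
Take 49 from B
Take 57 from B

Merged: [1, 11, 21, 33, 49, 57, 68, 93, 97]


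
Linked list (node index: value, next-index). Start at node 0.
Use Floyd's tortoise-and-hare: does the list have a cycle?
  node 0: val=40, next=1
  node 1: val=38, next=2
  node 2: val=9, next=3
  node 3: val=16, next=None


Floyd's tortoise (slow, +1) and hare (fast, +2):
  init: slow=0, fast=0
  step 1: slow=1, fast=2
  step 2: fast 2->3->None, no cycle

Cycle: no


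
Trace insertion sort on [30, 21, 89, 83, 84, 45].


Initial: [30, 21, 89, 83, 84, 45]
Insert 21: [21, 30, 89, 83, 84, 45]
Insert 89: [21, 30, 89, 83, 84, 45]
Insert 83: [21, 30, 83, 89, 84, 45]
Insert 84: [21, 30, 83, 84, 89, 45]
Insert 45: [21, 30, 45, 83, 84, 89]

Sorted: [21, 30, 45, 83, 84, 89]


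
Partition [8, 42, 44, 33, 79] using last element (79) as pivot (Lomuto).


Pivot: 79
  8 <= 79: advance i (no swap)
  42 <= 79: advance i (no swap)
  44 <= 79: advance i (no swap)
  33 <= 79: advance i (no swap)
Place pivot at 4: [8, 42, 44, 33, 79]

Partitioned: [8, 42, 44, 33, 79]


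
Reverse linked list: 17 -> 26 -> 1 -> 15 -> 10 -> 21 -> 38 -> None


Step 1: curr=17, set curr.next=prev(None) | reversed so far: 17
Step 2: curr=26, set curr.next=prev(17) | reversed so far: 26 -> 17
Step 3: curr=1, set curr.next=prev(26) | reversed so far: 1 -> 26 -> 17
Step 4: curr=15, set curr.next=prev(1) | reversed so far: 15 -> 1 -> 26 -> 17
Step 5: curr=10, set curr.next=prev(15) | reversed so far: 10 -> 15 -> 1 -> 26 -> 17
Step 6: curr=21, set curr.next=prev(10) | reversed so far: 21 -> 10 -> 15 -> 1 -> 26 -> 17
Step 7: curr=38, set curr.next=prev(21) | reversed so far: 38 -> 21 -> 10 -> 15 -> 1 -> 26 -> 17

38 -> 21 -> 10 -> 15 -> 1 -> 26 -> 17 -> None


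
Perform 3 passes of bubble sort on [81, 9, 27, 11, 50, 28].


Initial: [81, 9, 27, 11, 50, 28]
Pass 1: [9, 27, 11, 50, 28, 81] (5 swaps)
Pass 2: [9, 11, 27, 28, 50, 81] (2 swaps)
Pass 3: [9, 11, 27, 28, 50, 81] (0 swaps)

After 3 passes: [9, 11, 27, 28, 50, 81]


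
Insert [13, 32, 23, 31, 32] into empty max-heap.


Insert 13: [13]
Insert 32: [32, 13]
Insert 23: [32, 13, 23]
Insert 31: [32, 31, 23, 13]
Insert 32: [32, 32, 23, 13, 31]

Final heap: [32, 32, 23, 13, 31]


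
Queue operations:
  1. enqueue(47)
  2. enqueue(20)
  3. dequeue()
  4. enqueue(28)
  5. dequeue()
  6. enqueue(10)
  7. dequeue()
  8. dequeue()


enqueue(47) -> [47]
enqueue(20) -> [47, 20]
dequeue()->47, [20]
enqueue(28) -> [20, 28]
dequeue()->20, [28]
enqueue(10) -> [28, 10]
dequeue()->28, [10]
dequeue()->10, []

Final queue: []


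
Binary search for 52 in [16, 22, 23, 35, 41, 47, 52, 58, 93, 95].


Step 1: lo=0, hi=9, mid=4, val=41
Step 2: lo=5, hi=9, mid=7, val=58
Step 3: lo=5, hi=6, mid=5, val=47
Step 4: lo=6, hi=6, mid=6, val=52

Found at index 6


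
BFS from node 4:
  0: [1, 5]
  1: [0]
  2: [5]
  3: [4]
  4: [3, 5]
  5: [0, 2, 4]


Visit 4, enqueue [3, 5]
Visit 3, enqueue []
Visit 5, enqueue [0, 2]
Visit 0, enqueue [1]
Visit 2, enqueue []
Visit 1, enqueue []

BFS order: [4, 3, 5, 0, 2, 1]


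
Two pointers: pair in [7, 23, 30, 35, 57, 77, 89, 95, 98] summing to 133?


lo=0(7)+hi=8(98)=105
lo=1(23)+hi=8(98)=121
lo=2(30)+hi=8(98)=128
lo=3(35)+hi=8(98)=133

Yes: 35+98=133


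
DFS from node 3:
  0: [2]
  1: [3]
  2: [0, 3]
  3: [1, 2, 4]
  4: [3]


Visit 3, push [4, 2, 1]
Visit 1, push []
Visit 2, push [0]
Visit 0, push []
Visit 4, push []

DFS order: [3, 1, 2, 0, 4]


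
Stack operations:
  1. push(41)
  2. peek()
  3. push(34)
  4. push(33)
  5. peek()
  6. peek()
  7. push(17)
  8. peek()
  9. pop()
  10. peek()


push(41) -> [41]
peek()->41
push(34) -> [41, 34]
push(33) -> [41, 34, 33]
peek()->33
peek()->33
push(17) -> [41, 34, 33, 17]
peek()->17
pop()->17, [41, 34, 33]
peek()->33

Final stack: [41, 34, 33]


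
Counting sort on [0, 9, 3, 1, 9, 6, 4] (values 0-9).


Input: [0, 9, 3, 1, 9, 6, 4]
Counts: [1, 1, 0, 1, 1, 0, 1, 0, 0, 2]

Sorted: [0, 1, 3, 4, 6, 9, 9]


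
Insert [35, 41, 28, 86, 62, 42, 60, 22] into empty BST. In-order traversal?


Insert 35: root
Insert 41: R from 35
Insert 28: L from 35
Insert 86: R from 35 -> R from 41
Insert 62: R from 35 -> R from 41 -> L from 86
Insert 42: R from 35 -> R from 41 -> L from 86 -> L from 62
Insert 60: R from 35 -> R from 41 -> L from 86 -> L from 62 -> R from 42
Insert 22: L from 35 -> L from 28

In-order: [22, 28, 35, 41, 42, 60, 62, 86]


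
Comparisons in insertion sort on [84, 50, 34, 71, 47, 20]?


Algorithm: insertion sort
Input: [84, 50, 34, 71, 47, 20]
Sorted: [20, 34, 47, 50, 71, 84]

14


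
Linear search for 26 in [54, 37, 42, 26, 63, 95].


i=0: 54!=26
i=1: 37!=26
i=2: 42!=26
i=3: 26==26 found!

Found at 3, 4 comps


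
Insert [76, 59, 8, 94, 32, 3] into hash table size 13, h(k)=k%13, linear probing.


Insert 76: h=11 -> slot 11
Insert 59: h=7 -> slot 7
Insert 8: h=8 -> slot 8
Insert 94: h=3 -> slot 3
Insert 32: h=6 -> slot 6
Insert 3: h=3, 1 probes -> slot 4

Table: [None, None, None, 94, 3, None, 32, 59, 8, None, None, 76, None]


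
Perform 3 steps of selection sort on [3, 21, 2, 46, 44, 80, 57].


Initial: [3, 21, 2, 46, 44, 80, 57]
Step 1: min=2 at 2
  Swap: [2, 21, 3, 46, 44, 80, 57]
Step 2: min=3 at 2
  Swap: [2, 3, 21, 46, 44, 80, 57]
Step 3: min=21 at 2
  Swap: [2, 3, 21, 46, 44, 80, 57]

After 3 steps: [2, 3, 21, 46, 44, 80, 57]


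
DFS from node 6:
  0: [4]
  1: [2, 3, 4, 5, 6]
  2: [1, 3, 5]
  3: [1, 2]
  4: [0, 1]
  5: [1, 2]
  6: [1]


Visit 6, push [1]
Visit 1, push [5, 4, 3, 2]
Visit 2, push [5, 3]
Visit 3, push []
Visit 5, push []
Visit 4, push [0]
Visit 0, push []

DFS order: [6, 1, 2, 3, 5, 4, 0]


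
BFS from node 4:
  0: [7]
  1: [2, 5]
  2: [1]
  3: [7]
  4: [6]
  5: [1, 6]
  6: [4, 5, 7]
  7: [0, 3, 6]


Visit 4, enqueue [6]
Visit 6, enqueue [5, 7]
Visit 5, enqueue [1]
Visit 7, enqueue [0, 3]
Visit 1, enqueue [2]
Visit 0, enqueue []
Visit 3, enqueue []
Visit 2, enqueue []

BFS order: [4, 6, 5, 7, 1, 0, 3, 2]


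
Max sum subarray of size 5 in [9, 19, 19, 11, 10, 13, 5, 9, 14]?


[0:5]: 68
[1:6]: 72
[2:7]: 58
[3:8]: 48
[4:9]: 51

Max: 72 at [1:6]


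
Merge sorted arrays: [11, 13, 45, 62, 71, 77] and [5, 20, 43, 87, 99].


Take 5 from B
Take 11 from A
Take 13 from A
Take 20 from B
Take 43 from B
Take 45 from A
Take 62 from A
Take 71 from A
Take 77 from A

Merged: [5, 11, 13, 20, 43, 45, 62, 71, 77, 87, 99]


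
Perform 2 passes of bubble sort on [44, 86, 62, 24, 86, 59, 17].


Initial: [44, 86, 62, 24, 86, 59, 17]
Pass 1: [44, 62, 24, 86, 59, 17, 86] (4 swaps)
Pass 2: [44, 24, 62, 59, 17, 86, 86] (3 swaps)

After 2 passes: [44, 24, 62, 59, 17, 86, 86]


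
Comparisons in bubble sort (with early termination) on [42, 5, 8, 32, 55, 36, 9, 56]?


Algorithm: bubble sort (with early termination)
Input: [42, 5, 8, 32, 55, 36, 9, 56]
Sorted: [5, 8, 9, 32, 36, 42, 55, 56]

25


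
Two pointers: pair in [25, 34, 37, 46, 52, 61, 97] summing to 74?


lo=0(25)+hi=6(97)=122
lo=0(25)+hi=5(61)=86
lo=0(25)+hi=4(52)=77
lo=0(25)+hi=3(46)=71
lo=1(34)+hi=3(46)=80
lo=1(34)+hi=2(37)=71

No pair found


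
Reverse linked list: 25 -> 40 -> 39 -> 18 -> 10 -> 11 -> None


Step 1: curr=25, set curr.next=prev(None) | reversed so far: 25
Step 2: curr=40, set curr.next=prev(25) | reversed so far: 40 -> 25
Step 3: curr=39, set curr.next=prev(40) | reversed so far: 39 -> 40 -> 25
Step 4: curr=18, set curr.next=prev(39) | reversed so far: 18 -> 39 -> 40 -> 25
Step 5: curr=10, set curr.next=prev(18) | reversed so far: 10 -> 18 -> 39 -> 40 -> 25
Step 6: curr=11, set curr.next=prev(10) | reversed so far: 11 -> 10 -> 18 -> 39 -> 40 -> 25

11 -> 10 -> 18 -> 39 -> 40 -> 25 -> None


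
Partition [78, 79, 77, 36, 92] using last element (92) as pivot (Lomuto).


Pivot: 92
  78 <= 92: advance i (no swap)
  79 <= 92: advance i (no swap)
  77 <= 92: advance i (no swap)
  36 <= 92: advance i (no swap)
Place pivot at 4: [78, 79, 77, 36, 92]

Partitioned: [78, 79, 77, 36, 92]


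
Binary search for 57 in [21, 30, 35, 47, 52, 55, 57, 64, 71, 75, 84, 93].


Step 1: lo=0, hi=11, mid=5, val=55
Step 2: lo=6, hi=11, mid=8, val=71
Step 3: lo=6, hi=7, mid=6, val=57

Found at index 6


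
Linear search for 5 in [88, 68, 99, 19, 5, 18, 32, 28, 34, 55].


i=0: 88!=5
i=1: 68!=5
i=2: 99!=5
i=3: 19!=5
i=4: 5==5 found!

Found at 4, 5 comps


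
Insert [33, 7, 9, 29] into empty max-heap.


Insert 33: [33]
Insert 7: [33, 7]
Insert 9: [33, 7, 9]
Insert 29: [33, 29, 9, 7]

Final heap: [33, 29, 9, 7]


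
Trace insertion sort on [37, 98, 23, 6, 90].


Initial: [37, 98, 23, 6, 90]
Insert 98: [37, 98, 23, 6, 90]
Insert 23: [23, 37, 98, 6, 90]
Insert 6: [6, 23, 37, 98, 90]
Insert 90: [6, 23, 37, 90, 98]

Sorted: [6, 23, 37, 90, 98]


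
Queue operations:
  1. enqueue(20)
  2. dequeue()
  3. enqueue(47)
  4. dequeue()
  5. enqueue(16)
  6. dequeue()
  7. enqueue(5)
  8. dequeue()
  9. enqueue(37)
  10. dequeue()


enqueue(20) -> [20]
dequeue()->20, []
enqueue(47) -> [47]
dequeue()->47, []
enqueue(16) -> [16]
dequeue()->16, []
enqueue(5) -> [5]
dequeue()->5, []
enqueue(37) -> [37]
dequeue()->37, []

Final queue: []


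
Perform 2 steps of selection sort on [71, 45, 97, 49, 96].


Initial: [71, 45, 97, 49, 96]
Step 1: min=45 at 1
  Swap: [45, 71, 97, 49, 96]
Step 2: min=49 at 3
  Swap: [45, 49, 97, 71, 96]

After 2 steps: [45, 49, 97, 71, 96]


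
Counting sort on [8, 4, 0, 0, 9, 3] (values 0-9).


Input: [8, 4, 0, 0, 9, 3]
Counts: [2, 0, 0, 1, 1, 0, 0, 0, 1, 1]

Sorted: [0, 0, 3, 4, 8, 9]


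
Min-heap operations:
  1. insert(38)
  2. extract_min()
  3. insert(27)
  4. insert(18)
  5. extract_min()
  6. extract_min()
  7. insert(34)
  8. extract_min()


insert(38) -> [38]
extract_min()->38, []
insert(27) -> [27]
insert(18) -> [18, 27]
extract_min()->18, [27]
extract_min()->27, []
insert(34) -> [34]
extract_min()->34, []

Final heap: []


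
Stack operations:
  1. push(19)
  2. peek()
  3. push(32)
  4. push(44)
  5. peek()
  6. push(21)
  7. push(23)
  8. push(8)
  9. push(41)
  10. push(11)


push(19) -> [19]
peek()->19
push(32) -> [19, 32]
push(44) -> [19, 32, 44]
peek()->44
push(21) -> [19, 32, 44, 21]
push(23) -> [19, 32, 44, 21, 23]
push(8) -> [19, 32, 44, 21, 23, 8]
push(41) -> [19, 32, 44, 21, 23, 8, 41]
push(11) -> [19, 32, 44, 21, 23, 8, 41, 11]

Final stack: [19, 32, 44, 21, 23, 8, 41, 11]


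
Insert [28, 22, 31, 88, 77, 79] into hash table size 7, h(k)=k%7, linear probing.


Insert 28: h=0 -> slot 0
Insert 22: h=1 -> slot 1
Insert 31: h=3 -> slot 3
Insert 88: h=4 -> slot 4
Insert 77: h=0, 2 probes -> slot 2
Insert 79: h=2, 3 probes -> slot 5

Table: [28, 22, 77, 31, 88, 79, None]


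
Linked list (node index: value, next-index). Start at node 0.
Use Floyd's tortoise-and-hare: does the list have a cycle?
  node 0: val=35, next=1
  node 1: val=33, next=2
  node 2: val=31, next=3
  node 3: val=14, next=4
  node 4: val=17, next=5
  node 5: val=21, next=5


Floyd's tortoise (slow, +1) and hare (fast, +2):
  init: slow=0, fast=0
  step 1: slow=1, fast=2
  step 2: slow=2, fast=4
  step 3: slow=3, fast=5
  step 4: slow=4, fast=5
  step 5: slow=5, fast=5
  slow == fast at node 5: cycle detected

Cycle: yes


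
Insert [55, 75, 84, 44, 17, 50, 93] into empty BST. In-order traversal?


Insert 55: root
Insert 75: R from 55
Insert 84: R from 55 -> R from 75
Insert 44: L from 55
Insert 17: L from 55 -> L from 44
Insert 50: L from 55 -> R from 44
Insert 93: R from 55 -> R from 75 -> R from 84

In-order: [17, 44, 50, 55, 75, 84, 93]


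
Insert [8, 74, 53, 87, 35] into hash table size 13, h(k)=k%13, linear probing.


Insert 8: h=8 -> slot 8
Insert 74: h=9 -> slot 9
Insert 53: h=1 -> slot 1
Insert 87: h=9, 1 probes -> slot 10
Insert 35: h=9, 2 probes -> slot 11

Table: [None, 53, None, None, None, None, None, None, 8, 74, 87, 35, None]


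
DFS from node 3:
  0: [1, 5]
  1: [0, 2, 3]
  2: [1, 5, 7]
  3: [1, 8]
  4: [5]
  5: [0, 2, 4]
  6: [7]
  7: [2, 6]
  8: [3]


Visit 3, push [8, 1]
Visit 1, push [2, 0]
Visit 0, push [5]
Visit 5, push [4, 2]
Visit 2, push [7]
Visit 7, push [6]
Visit 6, push []
Visit 4, push []
Visit 8, push []

DFS order: [3, 1, 0, 5, 2, 7, 6, 4, 8]


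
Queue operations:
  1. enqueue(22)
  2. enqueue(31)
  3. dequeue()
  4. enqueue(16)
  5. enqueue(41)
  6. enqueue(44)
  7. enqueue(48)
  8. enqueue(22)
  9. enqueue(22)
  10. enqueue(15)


enqueue(22) -> [22]
enqueue(31) -> [22, 31]
dequeue()->22, [31]
enqueue(16) -> [31, 16]
enqueue(41) -> [31, 16, 41]
enqueue(44) -> [31, 16, 41, 44]
enqueue(48) -> [31, 16, 41, 44, 48]
enqueue(22) -> [31, 16, 41, 44, 48, 22]
enqueue(22) -> [31, 16, 41, 44, 48, 22, 22]
enqueue(15) -> [31, 16, 41, 44, 48, 22, 22, 15]

Final queue: [31, 16, 41, 44, 48, 22, 22, 15]


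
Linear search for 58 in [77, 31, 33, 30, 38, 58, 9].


i=0: 77!=58
i=1: 31!=58
i=2: 33!=58
i=3: 30!=58
i=4: 38!=58
i=5: 58==58 found!

Found at 5, 6 comps


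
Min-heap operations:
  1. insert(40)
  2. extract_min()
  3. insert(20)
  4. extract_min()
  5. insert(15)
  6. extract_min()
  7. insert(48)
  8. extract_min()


insert(40) -> [40]
extract_min()->40, []
insert(20) -> [20]
extract_min()->20, []
insert(15) -> [15]
extract_min()->15, []
insert(48) -> [48]
extract_min()->48, []

Final heap: []


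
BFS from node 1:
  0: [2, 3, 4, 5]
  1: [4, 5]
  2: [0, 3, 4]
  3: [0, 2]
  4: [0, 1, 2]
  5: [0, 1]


Visit 1, enqueue [4, 5]
Visit 4, enqueue [0, 2]
Visit 5, enqueue []
Visit 0, enqueue [3]
Visit 2, enqueue []
Visit 3, enqueue []

BFS order: [1, 4, 5, 0, 2, 3]


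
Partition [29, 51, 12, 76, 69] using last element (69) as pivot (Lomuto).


Pivot: 69
  29 <= 69: advance i (no swap)
  51 <= 69: advance i (no swap)
  12 <= 69: advance i (no swap)
Place pivot at 3: [29, 51, 12, 69, 76]

Partitioned: [29, 51, 12, 69, 76]


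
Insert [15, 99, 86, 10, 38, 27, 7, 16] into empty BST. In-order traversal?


Insert 15: root
Insert 99: R from 15
Insert 86: R from 15 -> L from 99
Insert 10: L from 15
Insert 38: R from 15 -> L from 99 -> L from 86
Insert 27: R from 15 -> L from 99 -> L from 86 -> L from 38
Insert 7: L from 15 -> L from 10
Insert 16: R from 15 -> L from 99 -> L from 86 -> L from 38 -> L from 27

In-order: [7, 10, 15, 16, 27, 38, 86, 99]


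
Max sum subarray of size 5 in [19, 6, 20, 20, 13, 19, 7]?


[0:5]: 78
[1:6]: 78
[2:7]: 79

Max: 79 at [2:7]


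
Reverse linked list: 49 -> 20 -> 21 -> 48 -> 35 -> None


Step 1: curr=49, set curr.next=prev(None) | reversed so far: 49
Step 2: curr=20, set curr.next=prev(49) | reversed so far: 20 -> 49
Step 3: curr=21, set curr.next=prev(20) | reversed so far: 21 -> 20 -> 49
Step 4: curr=48, set curr.next=prev(21) | reversed so far: 48 -> 21 -> 20 -> 49
Step 5: curr=35, set curr.next=prev(48) | reversed so far: 35 -> 48 -> 21 -> 20 -> 49

35 -> 48 -> 21 -> 20 -> 49 -> None


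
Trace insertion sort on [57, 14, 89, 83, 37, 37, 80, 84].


Initial: [57, 14, 89, 83, 37, 37, 80, 84]
Insert 14: [14, 57, 89, 83, 37, 37, 80, 84]
Insert 89: [14, 57, 89, 83, 37, 37, 80, 84]
Insert 83: [14, 57, 83, 89, 37, 37, 80, 84]
Insert 37: [14, 37, 57, 83, 89, 37, 80, 84]
Insert 37: [14, 37, 37, 57, 83, 89, 80, 84]
Insert 80: [14, 37, 37, 57, 80, 83, 89, 84]
Insert 84: [14, 37, 37, 57, 80, 83, 84, 89]

Sorted: [14, 37, 37, 57, 80, 83, 84, 89]


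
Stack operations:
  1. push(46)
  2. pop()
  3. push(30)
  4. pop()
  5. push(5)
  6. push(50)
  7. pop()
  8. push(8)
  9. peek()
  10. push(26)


push(46) -> [46]
pop()->46, []
push(30) -> [30]
pop()->30, []
push(5) -> [5]
push(50) -> [5, 50]
pop()->50, [5]
push(8) -> [5, 8]
peek()->8
push(26) -> [5, 8, 26]

Final stack: [5, 8, 26]


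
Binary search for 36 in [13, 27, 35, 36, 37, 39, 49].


Step 1: lo=0, hi=6, mid=3, val=36

Found at index 3


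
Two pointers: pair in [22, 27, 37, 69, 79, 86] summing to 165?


lo=0(22)+hi=5(86)=108
lo=1(27)+hi=5(86)=113
lo=2(37)+hi=5(86)=123
lo=3(69)+hi=5(86)=155
lo=4(79)+hi=5(86)=165

Yes: 79+86=165


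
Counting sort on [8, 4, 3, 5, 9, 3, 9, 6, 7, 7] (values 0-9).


Input: [8, 4, 3, 5, 9, 3, 9, 6, 7, 7]
Counts: [0, 0, 0, 2, 1, 1, 1, 2, 1, 2]

Sorted: [3, 3, 4, 5, 6, 7, 7, 8, 9, 9]


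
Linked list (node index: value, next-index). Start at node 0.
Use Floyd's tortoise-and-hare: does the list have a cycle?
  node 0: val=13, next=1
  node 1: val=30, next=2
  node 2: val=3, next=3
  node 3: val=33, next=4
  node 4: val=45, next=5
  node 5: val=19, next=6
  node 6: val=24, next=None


Floyd's tortoise (slow, +1) and hare (fast, +2):
  init: slow=0, fast=0
  step 1: slow=1, fast=2
  step 2: slow=2, fast=4
  step 3: slow=3, fast=6
  step 4: fast -> None, no cycle

Cycle: no


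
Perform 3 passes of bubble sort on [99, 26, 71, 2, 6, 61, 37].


Initial: [99, 26, 71, 2, 6, 61, 37]
Pass 1: [26, 71, 2, 6, 61, 37, 99] (6 swaps)
Pass 2: [26, 2, 6, 61, 37, 71, 99] (4 swaps)
Pass 3: [2, 6, 26, 37, 61, 71, 99] (3 swaps)

After 3 passes: [2, 6, 26, 37, 61, 71, 99]


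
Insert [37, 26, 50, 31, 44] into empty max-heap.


Insert 37: [37]
Insert 26: [37, 26]
Insert 50: [50, 26, 37]
Insert 31: [50, 31, 37, 26]
Insert 44: [50, 44, 37, 26, 31]

Final heap: [50, 44, 37, 26, 31]


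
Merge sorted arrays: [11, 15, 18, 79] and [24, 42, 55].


Take 11 from A
Take 15 from A
Take 18 from A
Take 24 from B
Take 42 from B
Take 55 from B

Merged: [11, 15, 18, 24, 42, 55, 79]


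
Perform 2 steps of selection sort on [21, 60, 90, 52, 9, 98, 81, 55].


Initial: [21, 60, 90, 52, 9, 98, 81, 55]
Step 1: min=9 at 4
  Swap: [9, 60, 90, 52, 21, 98, 81, 55]
Step 2: min=21 at 4
  Swap: [9, 21, 90, 52, 60, 98, 81, 55]

After 2 steps: [9, 21, 90, 52, 60, 98, 81, 55]


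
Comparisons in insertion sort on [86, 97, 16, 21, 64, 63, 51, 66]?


Algorithm: insertion sort
Input: [86, 97, 16, 21, 64, 63, 51, 66]
Sorted: [16, 21, 51, 63, 64, 66, 86, 97]

21


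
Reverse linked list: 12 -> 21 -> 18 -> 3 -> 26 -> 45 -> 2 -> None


Step 1: curr=12, set curr.next=prev(None) | reversed so far: 12
Step 2: curr=21, set curr.next=prev(12) | reversed so far: 21 -> 12
Step 3: curr=18, set curr.next=prev(21) | reversed so far: 18 -> 21 -> 12
Step 4: curr=3, set curr.next=prev(18) | reversed so far: 3 -> 18 -> 21 -> 12
Step 5: curr=26, set curr.next=prev(3) | reversed so far: 26 -> 3 -> 18 -> 21 -> 12
Step 6: curr=45, set curr.next=prev(26) | reversed so far: 45 -> 26 -> 3 -> 18 -> 21 -> 12
Step 7: curr=2, set curr.next=prev(45) | reversed so far: 2 -> 45 -> 26 -> 3 -> 18 -> 21 -> 12

2 -> 45 -> 26 -> 3 -> 18 -> 21 -> 12 -> None


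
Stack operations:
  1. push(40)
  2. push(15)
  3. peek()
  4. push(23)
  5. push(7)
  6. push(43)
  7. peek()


push(40) -> [40]
push(15) -> [40, 15]
peek()->15
push(23) -> [40, 15, 23]
push(7) -> [40, 15, 23, 7]
push(43) -> [40, 15, 23, 7, 43]
peek()->43

Final stack: [40, 15, 23, 7, 43]


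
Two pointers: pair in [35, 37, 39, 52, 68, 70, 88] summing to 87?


lo=0(35)+hi=6(88)=123
lo=0(35)+hi=5(70)=105
lo=0(35)+hi=4(68)=103
lo=0(35)+hi=3(52)=87

Yes: 35+52=87


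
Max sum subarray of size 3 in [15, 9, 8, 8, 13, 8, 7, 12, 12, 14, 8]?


[0:3]: 32
[1:4]: 25
[2:5]: 29
[3:6]: 29
[4:7]: 28
[5:8]: 27
[6:9]: 31
[7:10]: 38
[8:11]: 34

Max: 38 at [7:10]


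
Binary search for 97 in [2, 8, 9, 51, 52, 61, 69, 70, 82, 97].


Step 1: lo=0, hi=9, mid=4, val=52
Step 2: lo=5, hi=9, mid=7, val=70
Step 3: lo=8, hi=9, mid=8, val=82
Step 4: lo=9, hi=9, mid=9, val=97

Found at index 9


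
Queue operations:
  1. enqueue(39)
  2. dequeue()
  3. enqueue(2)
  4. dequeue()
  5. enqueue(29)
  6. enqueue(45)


enqueue(39) -> [39]
dequeue()->39, []
enqueue(2) -> [2]
dequeue()->2, []
enqueue(29) -> [29]
enqueue(45) -> [29, 45]

Final queue: [29, 45]


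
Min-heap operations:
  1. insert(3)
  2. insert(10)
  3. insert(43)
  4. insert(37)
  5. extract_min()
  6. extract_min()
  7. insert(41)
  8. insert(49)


insert(3) -> [3]
insert(10) -> [3, 10]
insert(43) -> [3, 10, 43]
insert(37) -> [3, 10, 43, 37]
extract_min()->3, [10, 37, 43]
extract_min()->10, [37, 43]
insert(41) -> [37, 43, 41]
insert(49) -> [37, 43, 41, 49]

Final heap: [37, 43, 41, 49]


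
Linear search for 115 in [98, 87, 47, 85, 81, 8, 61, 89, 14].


i=0: 98!=115
i=1: 87!=115
i=2: 47!=115
i=3: 85!=115
i=4: 81!=115
i=5: 8!=115
i=6: 61!=115
i=7: 89!=115
i=8: 14!=115

Not found, 9 comps


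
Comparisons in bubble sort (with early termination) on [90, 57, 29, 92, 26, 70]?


Algorithm: bubble sort (with early termination)
Input: [90, 57, 29, 92, 26, 70]
Sorted: [26, 29, 57, 70, 90, 92]

15


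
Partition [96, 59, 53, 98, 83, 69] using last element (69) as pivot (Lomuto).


Pivot: 69
  59 <= 69: swap -> [59, 96, 53, 98, 83, 69]
  53 <= 69: swap -> [59, 53, 96, 98, 83, 69]
Place pivot at 2: [59, 53, 69, 98, 83, 96]

Partitioned: [59, 53, 69, 98, 83, 96]


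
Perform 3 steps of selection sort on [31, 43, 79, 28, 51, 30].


Initial: [31, 43, 79, 28, 51, 30]
Step 1: min=28 at 3
  Swap: [28, 43, 79, 31, 51, 30]
Step 2: min=30 at 5
  Swap: [28, 30, 79, 31, 51, 43]
Step 3: min=31 at 3
  Swap: [28, 30, 31, 79, 51, 43]

After 3 steps: [28, 30, 31, 79, 51, 43]


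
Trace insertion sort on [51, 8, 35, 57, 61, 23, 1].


Initial: [51, 8, 35, 57, 61, 23, 1]
Insert 8: [8, 51, 35, 57, 61, 23, 1]
Insert 35: [8, 35, 51, 57, 61, 23, 1]
Insert 57: [8, 35, 51, 57, 61, 23, 1]
Insert 61: [8, 35, 51, 57, 61, 23, 1]
Insert 23: [8, 23, 35, 51, 57, 61, 1]
Insert 1: [1, 8, 23, 35, 51, 57, 61]

Sorted: [1, 8, 23, 35, 51, 57, 61]


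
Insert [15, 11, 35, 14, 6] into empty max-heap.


Insert 15: [15]
Insert 11: [15, 11]
Insert 35: [35, 11, 15]
Insert 14: [35, 14, 15, 11]
Insert 6: [35, 14, 15, 11, 6]

Final heap: [35, 14, 15, 11, 6]


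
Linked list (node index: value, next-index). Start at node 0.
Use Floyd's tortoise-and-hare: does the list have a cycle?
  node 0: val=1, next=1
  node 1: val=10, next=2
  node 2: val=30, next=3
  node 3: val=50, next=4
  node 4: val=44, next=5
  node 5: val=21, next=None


Floyd's tortoise (slow, +1) and hare (fast, +2):
  init: slow=0, fast=0
  step 1: slow=1, fast=2
  step 2: slow=2, fast=4
  step 3: fast 4->5->None, no cycle

Cycle: no


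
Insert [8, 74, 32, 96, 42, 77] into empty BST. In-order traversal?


Insert 8: root
Insert 74: R from 8
Insert 32: R from 8 -> L from 74
Insert 96: R from 8 -> R from 74
Insert 42: R from 8 -> L from 74 -> R from 32
Insert 77: R from 8 -> R from 74 -> L from 96

In-order: [8, 32, 42, 74, 77, 96]


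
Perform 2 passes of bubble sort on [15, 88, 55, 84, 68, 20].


Initial: [15, 88, 55, 84, 68, 20]
Pass 1: [15, 55, 84, 68, 20, 88] (4 swaps)
Pass 2: [15, 55, 68, 20, 84, 88] (2 swaps)

After 2 passes: [15, 55, 68, 20, 84, 88]


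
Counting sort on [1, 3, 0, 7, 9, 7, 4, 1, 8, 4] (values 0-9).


Input: [1, 3, 0, 7, 9, 7, 4, 1, 8, 4]
Counts: [1, 2, 0, 1, 2, 0, 0, 2, 1, 1]

Sorted: [0, 1, 1, 3, 4, 4, 7, 7, 8, 9]


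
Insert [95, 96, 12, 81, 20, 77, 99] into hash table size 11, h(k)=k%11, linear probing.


Insert 95: h=7 -> slot 7
Insert 96: h=8 -> slot 8
Insert 12: h=1 -> slot 1
Insert 81: h=4 -> slot 4
Insert 20: h=9 -> slot 9
Insert 77: h=0 -> slot 0
Insert 99: h=0, 2 probes -> slot 2

Table: [77, 12, 99, None, 81, None, None, 95, 96, 20, None]


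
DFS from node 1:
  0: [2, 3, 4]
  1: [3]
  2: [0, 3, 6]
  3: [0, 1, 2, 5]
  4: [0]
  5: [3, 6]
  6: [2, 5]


Visit 1, push [3]
Visit 3, push [5, 2, 0]
Visit 0, push [4, 2]
Visit 2, push [6]
Visit 6, push [5]
Visit 5, push []
Visit 4, push []

DFS order: [1, 3, 0, 2, 6, 5, 4]


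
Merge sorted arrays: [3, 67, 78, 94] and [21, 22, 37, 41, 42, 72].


Take 3 from A
Take 21 from B
Take 22 from B
Take 37 from B
Take 41 from B
Take 42 from B
Take 67 from A
Take 72 from B

Merged: [3, 21, 22, 37, 41, 42, 67, 72, 78, 94]


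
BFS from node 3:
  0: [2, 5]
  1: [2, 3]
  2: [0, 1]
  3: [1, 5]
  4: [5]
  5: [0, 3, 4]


Visit 3, enqueue [1, 5]
Visit 1, enqueue [2]
Visit 5, enqueue [0, 4]
Visit 2, enqueue []
Visit 0, enqueue []
Visit 4, enqueue []

BFS order: [3, 1, 5, 2, 0, 4]


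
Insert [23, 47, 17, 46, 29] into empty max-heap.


Insert 23: [23]
Insert 47: [47, 23]
Insert 17: [47, 23, 17]
Insert 46: [47, 46, 17, 23]
Insert 29: [47, 46, 17, 23, 29]

Final heap: [47, 46, 17, 23, 29]


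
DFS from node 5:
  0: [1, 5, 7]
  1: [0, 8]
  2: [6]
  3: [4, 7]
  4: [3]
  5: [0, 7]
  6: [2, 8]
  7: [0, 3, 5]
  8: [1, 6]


Visit 5, push [7, 0]
Visit 0, push [7, 1]
Visit 1, push [8]
Visit 8, push [6]
Visit 6, push [2]
Visit 2, push []
Visit 7, push [3]
Visit 3, push [4]
Visit 4, push []

DFS order: [5, 0, 1, 8, 6, 2, 7, 3, 4]


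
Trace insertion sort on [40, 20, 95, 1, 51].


Initial: [40, 20, 95, 1, 51]
Insert 20: [20, 40, 95, 1, 51]
Insert 95: [20, 40, 95, 1, 51]
Insert 1: [1, 20, 40, 95, 51]
Insert 51: [1, 20, 40, 51, 95]

Sorted: [1, 20, 40, 51, 95]


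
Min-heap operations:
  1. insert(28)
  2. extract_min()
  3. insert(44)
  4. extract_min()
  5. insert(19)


insert(28) -> [28]
extract_min()->28, []
insert(44) -> [44]
extract_min()->44, []
insert(19) -> [19]

Final heap: [19]


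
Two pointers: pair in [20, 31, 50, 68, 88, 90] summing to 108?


lo=0(20)+hi=5(90)=110
lo=0(20)+hi=4(88)=108

Yes: 20+88=108


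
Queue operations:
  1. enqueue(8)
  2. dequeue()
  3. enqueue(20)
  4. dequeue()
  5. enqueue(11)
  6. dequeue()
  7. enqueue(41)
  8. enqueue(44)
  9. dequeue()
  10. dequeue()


enqueue(8) -> [8]
dequeue()->8, []
enqueue(20) -> [20]
dequeue()->20, []
enqueue(11) -> [11]
dequeue()->11, []
enqueue(41) -> [41]
enqueue(44) -> [41, 44]
dequeue()->41, [44]
dequeue()->44, []

Final queue: []


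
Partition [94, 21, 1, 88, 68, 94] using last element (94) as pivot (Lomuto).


Pivot: 94
  94 <= 94: advance i (no swap)
  21 <= 94: advance i (no swap)
  1 <= 94: advance i (no swap)
  88 <= 94: advance i (no swap)
  68 <= 94: advance i (no swap)
Place pivot at 5: [94, 21, 1, 88, 68, 94]

Partitioned: [94, 21, 1, 88, 68, 94]


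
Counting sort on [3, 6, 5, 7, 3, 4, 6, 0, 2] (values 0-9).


Input: [3, 6, 5, 7, 3, 4, 6, 0, 2]
Counts: [1, 0, 1, 2, 1, 1, 2, 1, 0, 0]

Sorted: [0, 2, 3, 3, 4, 5, 6, 6, 7]


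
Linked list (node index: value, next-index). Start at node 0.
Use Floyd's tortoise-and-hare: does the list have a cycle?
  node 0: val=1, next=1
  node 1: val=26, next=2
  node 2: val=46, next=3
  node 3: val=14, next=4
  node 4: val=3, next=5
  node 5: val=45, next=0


Floyd's tortoise (slow, +1) and hare (fast, +2):
  init: slow=0, fast=0
  step 1: slow=1, fast=2
  step 2: slow=2, fast=4
  step 3: slow=3, fast=0
  step 4: slow=4, fast=2
  step 5: slow=5, fast=4
  step 6: slow=0, fast=0
  slow == fast at node 0: cycle detected

Cycle: yes


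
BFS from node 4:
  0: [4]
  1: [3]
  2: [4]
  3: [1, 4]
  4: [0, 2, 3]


Visit 4, enqueue [0, 2, 3]
Visit 0, enqueue []
Visit 2, enqueue []
Visit 3, enqueue [1]
Visit 1, enqueue []

BFS order: [4, 0, 2, 3, 1]


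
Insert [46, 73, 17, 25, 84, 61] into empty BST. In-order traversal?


Insert 46: root
Insert 73: R from 46
Insert 17: L from 46
Insert 25: L from 46 -> R from 17
Insert 84: R from 46 -> R from 73
Insert 61: R from 46 -> L from 73

In-order: [17, 25, 46, 61, 73, 84]


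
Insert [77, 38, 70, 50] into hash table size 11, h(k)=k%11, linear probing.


Insert 77: h=0 -> slot 0
Insert 38: h=5 -> slot 5
Insert 70: h=4 -> slot 4
Insert 50: h=6 -> slot 6

Table: [77, None, None, None, 70, 38, 50, None, None, None, None]


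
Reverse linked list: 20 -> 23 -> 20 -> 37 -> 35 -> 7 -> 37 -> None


Step 1: curr=20, set curr.next=prev(None) | reversed so far: 20
Step 2: curr=23, set curr.next=prev(20) | reversed so far: 23 -> 20
Step 3: curr=20, set curr.next=prev(23) | reversed so far: 20 -> 23 -> 20
Step 4: curr=37, set curr.next=prev(20) | reversed so far: 37 -> 20 -> 23 -> 20
Step 5: curr=35, set curr.next=prev(37) | reversed so far: 35 -> 37 -> 20 -> 23 -> 20
Step 6: curr=7, set curr.next=prev(35) | reversed so far: 7 -> 35 -> 37 -> 20 -> 23 -> 20
Step 7: curr=37, set curr.next=prev(7) | reversed so far: 37 -> 7 -> 35 -> 37 -> 20 -> 23 -> 20

37 -> 7 -> 35 -> 37 -> 20 -> 23 -> 20 -> None


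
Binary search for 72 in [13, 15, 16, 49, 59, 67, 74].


Step 1: lo=0, hi=6, mid=3, val=49
Step 2: lo=4, hi=6, mid=5, val=67
Step 3: lo=6, hi=6, mid=6, val=74

Not found


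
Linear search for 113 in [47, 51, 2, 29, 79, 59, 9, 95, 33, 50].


i=0: 47!=113
i=1: 51!=113
i=2: 2!=113
i=3: 29!=113
i=4: 79!=113
i=5: 59!=113
i=6: 9!=113
i=7: 95!=113
i=8: 33!=113
i=9: 50!=113

Not found, 10 comps


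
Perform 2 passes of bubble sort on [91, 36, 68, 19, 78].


Initial: [91, 36, 68, 19, 78]
Pass 1: [36, 68, 19, 78, 91] (4 swaps)
Pass 2: [36, 19, 68, 78, 91] (1 swaps)

After 2 passes: [36, 19, 68, 78, 91]


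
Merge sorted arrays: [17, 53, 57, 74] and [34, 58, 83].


Take 17 from A
Take 34 from B
Take 53 from A
Take 57 from A
Take 58 from B
Take 74 from A

Merged: [17, 34, 53, 57, 58, 74, 83]


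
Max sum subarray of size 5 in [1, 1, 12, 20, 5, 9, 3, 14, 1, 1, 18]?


[0:5]: 39
[1:6]: 47
[2:7]: 49
[3:8]: 51
[4:9]: 32
[5:10]: 28
[6:11]: 37

Max: 51 at [3:8]


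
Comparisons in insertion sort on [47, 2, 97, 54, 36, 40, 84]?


Algorithm: insertion sort
Input: [47, 2, 97, 54, 36, 40, 84]
Sorted: [2, 36, 40, 47, 54, 84, 97]

14


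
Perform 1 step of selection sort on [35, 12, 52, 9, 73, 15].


Initial: [35, 12, 52, 9, 73, 15]
Step 1: min=9 at 3
  Swap: [9, 12, 52, 35, 73, 15]

After 1 step: [9, 12, 52, 35, 73, 15]


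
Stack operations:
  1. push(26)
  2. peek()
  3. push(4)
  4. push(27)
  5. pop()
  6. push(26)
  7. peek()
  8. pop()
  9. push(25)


push(26) -> [26]
peek()->26
push(4) -> [26, 4]
push(27) -> [26, 4, 27]
pop()->27, [26, 4]
push(26) -> [26, 4, 26]
peek()->26
pop()->26, [26, 4]
push(25) -> [26, 4, 25]

Final stack: [26, 4, 25]


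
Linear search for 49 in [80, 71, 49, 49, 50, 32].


i=0: 80!=49
i=1: 71!=49
i=2: 49==49 found!

Found at 2, 3 comps


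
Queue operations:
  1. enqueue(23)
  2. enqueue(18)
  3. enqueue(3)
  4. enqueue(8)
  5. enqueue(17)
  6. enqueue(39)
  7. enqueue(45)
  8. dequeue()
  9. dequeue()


enqueue(23) -> [23]
enqueue(18) -> [23, 18]
enqueue(3) -> [23, 18, 3]
enqueue(8) -> [23, 18, 3, 8]
enqueue(17) -> [23, 18, 3, 8, 17]
enqueue(39) -> [23, 18, 3, 8, 17, 39]
enqueue(45) -> [23, 18, 3, 8, 17, 39, 45]
dequeue()->23, [18, 3, 8, 17, 39, 45]
dequeue()->18, [3, 8, 17, 39, 45]

Final queue: [3, 8, 17, 39, 45]


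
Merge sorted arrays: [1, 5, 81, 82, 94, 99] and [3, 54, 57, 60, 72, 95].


Take 1 from A
Take 3 from B
Take 5 from A
Take 54 from B
Take 57 from B
Take 60 from B
Take 72 from B
Take 81 from A
Take 82 from A
Take 94 from A
Take 95 from B

Merged: [1, 3, 5, 54, 57, 60, 72, 81, 82, 94, 95, 99]


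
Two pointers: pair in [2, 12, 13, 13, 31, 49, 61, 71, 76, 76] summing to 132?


lo=0(2)+hi=9(76)=78
lo=1(12)+hi=9(76)=88
lo=2(13)+hi=9(76)=89
lo=3(13)+hi=9(76)=89
lo=4(31)+hi=9(76)=107
lo=5(49)+hi=9(76)=125
lo=6(61)+hi=9(76)=137
lo=6(61)+hi=8(76)=137
lo=6(61)+hi=7(71)=132

Yes: 61+71=132


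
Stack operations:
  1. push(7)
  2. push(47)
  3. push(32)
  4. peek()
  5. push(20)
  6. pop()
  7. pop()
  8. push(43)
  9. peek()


push(7) -> [7]
push(47) -> [7, 47]
push(32) -> [7, 47, 32]
peek()->32
push(20) -> [7, 47, 32, 20]
pop()->20, [7, 47, 32]
pop()->32, [7, 47]
push(43) -> [7, 47, 43]
peek()->43

Final stack: [7, 47, 43]


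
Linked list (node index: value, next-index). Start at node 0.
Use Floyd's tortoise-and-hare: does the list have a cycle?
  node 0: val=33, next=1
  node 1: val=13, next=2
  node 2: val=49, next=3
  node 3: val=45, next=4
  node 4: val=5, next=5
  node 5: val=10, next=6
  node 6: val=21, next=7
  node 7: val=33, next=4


Floyd's tortoise (slow, +1) and hare (fast, +2):
  init: slow=0, fast=0
  step 1: slow=1, fast=2
  step 2: slow=2, fast=4
  step 3: slow=3, fast=6
  step 4: slow=4, fast=4
  slow == fast at node 4: cycle detected

Cycle: yes


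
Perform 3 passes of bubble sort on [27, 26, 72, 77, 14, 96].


Initial: [27, 26, 72, 77, 14, 96]
Pass 1: [26, 27, 72, 14, 77, 96] (2 swaps)
Pass 2: [26, 27, 14, 72, 77, 96] (1 swaps)
Pass 3: [26, 14, 27, 72, 77, 96] (1 swaps)

After 3 passes: [26, 14, 27, 72, 77, 96]


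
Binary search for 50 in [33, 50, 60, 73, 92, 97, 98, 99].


Step 1: lo=0, hi=7, mid=3, val=73
Step 2: lo=0, hi=2, mid=1, val=50

Found at index 1


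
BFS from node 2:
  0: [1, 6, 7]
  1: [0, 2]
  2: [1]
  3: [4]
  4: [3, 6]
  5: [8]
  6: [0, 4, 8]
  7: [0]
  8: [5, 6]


Visit 2, enqueue [1]
Visit 1, enqueue [0]
Visit 0, enqueue [6, 7]
Visit 6, enqueue [4, 8]
Visit 7, enqueue []
Visit 4, enqueue [3]
Visit 8, enqueue [5]
Visit 3, enqueue []
Visit 5, enqueue []

BFS order: [2, 1, 0, 6, 7, 4, 8, 3, 5]
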